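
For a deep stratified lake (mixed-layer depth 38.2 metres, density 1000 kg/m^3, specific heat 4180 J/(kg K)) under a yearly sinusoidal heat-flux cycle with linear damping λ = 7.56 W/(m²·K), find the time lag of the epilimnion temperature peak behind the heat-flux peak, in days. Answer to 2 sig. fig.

78 days

Areal heat capacity C = ρ c_p D = 1000 × 4180 × 38.2 = 1.60×10^8 J m⁻² K⁻¹.
ω = 2π / 3.15×10^7 s = 1.99×10^-7 s⁻¹.
Phase lag φ = arctan(Cω/λ) = arctan(31.8/7.56) = 1.34 rad.
Time lag = φ / ω = 1.34 / 1.99×10^-7 = 6.71×10^6 s = 77.7 days.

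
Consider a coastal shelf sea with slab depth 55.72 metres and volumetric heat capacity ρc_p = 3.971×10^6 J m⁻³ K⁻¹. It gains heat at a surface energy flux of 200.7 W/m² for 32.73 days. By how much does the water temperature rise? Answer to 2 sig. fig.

2.6 K

Areal heat capacity C = ρc_p × D = 3.971×10^6 × 55.72 = 2.21×10^8 J/(m²·K).
Net heat input Q = F Δt = 200.7 × (32.73 days × 86400 s/day) = 5.68×10^8 J/m².
ΔT = Q / C = 5.68×10^8 / 2.21×10^8 = 2.57 K.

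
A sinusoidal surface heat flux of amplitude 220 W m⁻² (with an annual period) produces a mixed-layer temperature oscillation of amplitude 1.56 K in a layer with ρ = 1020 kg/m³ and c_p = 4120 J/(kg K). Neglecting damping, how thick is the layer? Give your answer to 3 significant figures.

168 m

ω = 2π / 3.15×10^7 s = 1.99×10^-7 s⁻¹.
Required C = F₀ / (A ω) = 220 / (1.56 × 1.99×10^-7) = 7.08×10^8 J/(m²·K).
D = C / (ρ c_p) = 7.08×10^8 / (1020 × 4120) = 168 m.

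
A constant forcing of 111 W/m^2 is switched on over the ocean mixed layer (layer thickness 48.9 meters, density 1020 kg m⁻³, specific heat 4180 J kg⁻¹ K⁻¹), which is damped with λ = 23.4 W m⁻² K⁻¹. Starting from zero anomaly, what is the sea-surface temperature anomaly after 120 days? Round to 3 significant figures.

Areal heat capacity C = ρ c_p D = 1020 × 4180 × 48.9 = 2.08×10^8 J m⁻² K⁻¹.
τ = C / λ = 2.08×10^8 / 23.4 = 8.91×10^6 s.
Equilibrium anomaly ΔT_eq = F / λ = 111 / 23.4 = 4.74 K.
t = 120 days = 1.04×10^7 s, so t/τ = 1.16.
ΔT(t) = ΔT_eq (1 − e^(−t/τ)) = 4.74 × (1 − e^−1.16) = 3.26 K.

3.26 K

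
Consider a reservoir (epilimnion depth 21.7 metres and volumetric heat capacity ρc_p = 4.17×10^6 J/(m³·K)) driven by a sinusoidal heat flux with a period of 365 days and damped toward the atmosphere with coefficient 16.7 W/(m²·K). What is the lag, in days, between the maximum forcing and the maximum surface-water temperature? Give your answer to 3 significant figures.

Areal heat capacity C = ρc_p × D = 4.17×10^6 × 21.7 = 9.05×10^7 J m⁻² K⁻¹.
ω = 2π / 3.15×10^7 s = 1.99×10^-7 s⁻¹.
Phase lag φ = arctan(Cω/λ) = arctan(18.0/16.7) = 0.824 rad.
Time lag = φ / ω = 0.824 / 1.99×10^-7 = 4.13×10^6 s = 47.8 days.

47.8 days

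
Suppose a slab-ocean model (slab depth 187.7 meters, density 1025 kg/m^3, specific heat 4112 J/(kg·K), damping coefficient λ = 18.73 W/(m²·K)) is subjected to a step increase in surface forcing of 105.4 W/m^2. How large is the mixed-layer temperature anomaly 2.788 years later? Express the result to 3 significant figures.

4.93 K

Areal heat capacity C = ρ c_p D = 1025 × 4112 × 187.7 = 7.91×10^8 J/(m²·K).
τ = C / λ = 7.91×10^8 / 18.73 = 4.22×10^7 s.
Equilibrium anomaly ΔT_eq = F / λ = 105.4 / 18.73 = 5.63 K.
t = 2.788 years = 8.80×10^7 s, so t/τ = 2.08.
ΔT(t) = ΔT_eq (1 − e^(−t/τ)) = 5.63 × (1 − e^−2.08) = 4.93 K.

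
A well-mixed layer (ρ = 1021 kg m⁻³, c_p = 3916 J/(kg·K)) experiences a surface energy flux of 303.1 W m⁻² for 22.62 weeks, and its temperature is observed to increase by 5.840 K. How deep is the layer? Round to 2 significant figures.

Heat input Q = F Δt = 303.1 × 1.37×10^7 s = 4.15×10^9 J/m².
Required areal heat capacity C = Q / ΔT = 7.10×10^8 J/(m²·K).
Depth D = C / (ρ c_p) = 7.10×10^8 / (1021 × 3916) = 178 m.

180 m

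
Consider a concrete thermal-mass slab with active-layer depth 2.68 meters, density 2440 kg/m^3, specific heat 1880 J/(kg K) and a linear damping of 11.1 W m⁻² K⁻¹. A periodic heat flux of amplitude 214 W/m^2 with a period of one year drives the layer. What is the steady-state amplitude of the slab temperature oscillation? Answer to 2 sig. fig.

Areal heat capacity C = ρ c_p D = 2440 × 1880 × 2.68 = 1.23×10^7 J m⁻² K⁻¹.
Angular frequency ω = 2π / T = 2π / 3.15×10^7 s = 1.99×10^-7 s⁻¹.
√((Cω)² + λ²) = √((2.45)² + 11.1²) = 11.4 W/(m²·K).
Amplitude A = F₀ / √((Cω)²+λ²) = 214 / 11.4 = 18.8 K.

19 K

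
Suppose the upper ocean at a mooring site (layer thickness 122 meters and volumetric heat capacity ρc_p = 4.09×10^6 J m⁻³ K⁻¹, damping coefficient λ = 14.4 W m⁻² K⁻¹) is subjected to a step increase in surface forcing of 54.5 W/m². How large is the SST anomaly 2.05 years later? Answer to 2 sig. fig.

3.2 K

Areal heat capacity C = ρc_p × D = 4.09×10^6 × 122 = 4.99×10^8 J/(m^2 K).
τ = C / λ = 4.99×10^8 / 14.4 = 3.47×10^7 s.
Equilibrium anomaly ΔT_eq = F / λ = 54.5 / 14.4 = 3.78 K.
t = 2.05 years = 6.47×10^7 s, so t/τ = 1.87.
ΔT(t) = ΔT_eq (1 − e^(−t/τ)) = 3.78 × (1 − e^−1.87) = 3.20 K.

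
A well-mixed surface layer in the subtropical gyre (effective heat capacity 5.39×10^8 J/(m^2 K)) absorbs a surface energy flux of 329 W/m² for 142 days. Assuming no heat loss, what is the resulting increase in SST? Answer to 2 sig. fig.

7.5 K

Areal heat capacity C = 5.39×10^8 J/(m^2 K) (given).
Net heat input Q = F Δt = 329 × (142 days × 86400 s/day) = 4.04×10^9 J/m².
ΔT = Q / C = 4.04×10^9 / 5.39×10^8 = 7.49 K.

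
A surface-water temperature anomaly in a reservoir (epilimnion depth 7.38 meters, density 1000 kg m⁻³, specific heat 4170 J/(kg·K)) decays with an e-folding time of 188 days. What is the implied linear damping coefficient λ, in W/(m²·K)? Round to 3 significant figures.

1.89

Areal heat capacity C = ρ c_p D = 1000 × 4170 × 7.38 = 3.08×10^7 J/(m²·K).
τ = 188 days = 1.62×10^7 s.
λ = C / τ = 3.08×10^7 / 1.62×10^7 = 1.89 W/(m²·K).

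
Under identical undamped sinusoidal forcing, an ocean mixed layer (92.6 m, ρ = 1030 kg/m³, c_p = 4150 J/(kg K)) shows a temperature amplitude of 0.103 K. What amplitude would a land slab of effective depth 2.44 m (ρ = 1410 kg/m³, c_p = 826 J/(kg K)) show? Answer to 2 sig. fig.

C_ocean = 3.96×10^8 J/(m²·K); C_land = 2.84×10^6 J/(m²·K).
A ∝ 1/C ⇒ A_land = A_ocean × C_ocean/C_land = 0.103 × 139 = 14.3 K.

14 K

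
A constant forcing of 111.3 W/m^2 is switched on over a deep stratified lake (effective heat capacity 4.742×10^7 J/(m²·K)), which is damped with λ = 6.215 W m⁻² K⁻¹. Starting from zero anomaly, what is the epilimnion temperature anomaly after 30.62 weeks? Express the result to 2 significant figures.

16 K

Areal heat capacity C = 4.742×10^7 J/(m²·K) (given).
τ = C / λ = 4.74×10^7 / 6.215 = 7.63×10^6 s.
Equilibrium anomaly ΔT_eq = F / λ = 111.3 / 6.215 = 17.9 K.
t = 30.62 weeks = 1.85×10^7 s, so t/τ = 2.43.
ΔT(t) = ΔT_eq (1 − e^(−t/τ)) = 17.9 × (1 − e^−2.43) = 16.3 K.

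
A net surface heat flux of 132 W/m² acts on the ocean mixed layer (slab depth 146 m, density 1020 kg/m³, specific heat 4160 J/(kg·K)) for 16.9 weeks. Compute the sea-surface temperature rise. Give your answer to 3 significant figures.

2.18 K

Areal heat capacity C = ρ c_p D = 1020 × 4160 × 146 = 6.20×10^8 J/(m²·K).
Net heat input Q = F Δt = 132 × (16.9 weeks × 6.048×10^5 s/week) = 1.35×10^9 J/m².
ΔT = Q / C = 1.35×10^9 / 6.20×10^8 = 2.18 K.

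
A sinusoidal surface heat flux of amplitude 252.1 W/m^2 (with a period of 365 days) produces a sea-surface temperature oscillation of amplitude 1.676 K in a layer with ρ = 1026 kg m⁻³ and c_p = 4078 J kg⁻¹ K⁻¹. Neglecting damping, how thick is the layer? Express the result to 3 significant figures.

180 m

ω = 2π / 3.15×10^7 s = 1.99×10^-7 s⁻¹.
Required C = F₀ / (A ω) = 252.1 / (1.676 × 1.99×10^-7) = 7.55×10^8 J/(m²·K).
D = C / (ρ c_p) = 7.55×10^8 / (1026 × 4078) = 180 m.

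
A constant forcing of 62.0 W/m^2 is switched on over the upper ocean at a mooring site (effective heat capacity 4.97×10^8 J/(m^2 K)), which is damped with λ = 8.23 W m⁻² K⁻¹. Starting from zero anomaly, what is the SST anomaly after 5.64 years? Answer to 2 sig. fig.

Areal heat capacity C = 4.97×10^8 J/(m^2 K) (given).
τ = C / λ = 4.97×10^8 / 8.23 = 6.04×10^7 s.
Equilibrium anomaly ΔT_eq = F / λ = 62.0 / 8.23 = 7.53 K.
t = 5.64 years = 1.78×10^8 s, so t/τ = 2.95.
ΔT(t) = ΔT_eq (1 − e^(−t/τ)) = 7.53 × (1 − e^−2.95) = 7.14 K.

7.1 K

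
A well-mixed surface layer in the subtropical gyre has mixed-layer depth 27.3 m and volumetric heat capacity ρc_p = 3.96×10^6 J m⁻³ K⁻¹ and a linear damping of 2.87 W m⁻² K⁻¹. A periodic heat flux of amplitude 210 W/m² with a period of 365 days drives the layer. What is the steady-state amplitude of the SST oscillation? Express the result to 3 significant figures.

Areal heat capacity C = ρc_p × D = 3.96×10^6 × 27.3 = 1.08×10^8 J m⁻² K⁻¹.
Angular frequency ω = 2π / T = 2π / 3.15×10^7 s = 1.99×10^-7 s⁻¹.
√((Cω)² + λ²) = √((21.5)² + 2.87²) = 21.7 W/(m²·K).
Amplitude A = F₀ / √((Cω)²+λ²) = 210 / 21.7 = 9.66 K.

9.66 K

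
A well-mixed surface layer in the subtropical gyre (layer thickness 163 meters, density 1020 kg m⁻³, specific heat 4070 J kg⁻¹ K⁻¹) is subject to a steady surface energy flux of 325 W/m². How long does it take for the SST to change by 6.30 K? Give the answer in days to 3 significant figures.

152 days

Areal heat capacity C = ρ c_p D = 1020 × 4070 × 163 = 6.77×10^8 J m⁻² K⁻¹.
Time required: Δt = C ΔT / F = 6.77×10^8 × 6.30 / 325 = 1.31×10^7 s.
In days: 1.31×10^7 s / (86400 s/day) = 152 days.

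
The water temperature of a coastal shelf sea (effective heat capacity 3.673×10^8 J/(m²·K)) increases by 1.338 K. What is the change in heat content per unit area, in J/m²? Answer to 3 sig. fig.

Areal heat capacity C = 3.673×10^8 J/(m²·K) (given).
ΔQ = C ΔT = 3.67×10^8 × 1.338 = 4.91×10^8 J/m².

4.91×10^8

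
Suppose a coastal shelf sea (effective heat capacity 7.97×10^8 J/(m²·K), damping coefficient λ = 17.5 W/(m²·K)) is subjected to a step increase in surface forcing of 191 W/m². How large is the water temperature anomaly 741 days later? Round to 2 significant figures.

Areal heat capacity C = 7.97×10^8 J/(m²·K) (given).
τ = C / λ = 7.97×10^8 / 17.5 = 4.55×10^7 s.
Equilibrium anomaly ΔT_eq = F / λ = 191 / 17.5 = 10.9 K.
t = 741 days = 6.40×10^7 s, so t/τ = 1.41.
ΔT(t) = ΔT_eq (1 − e^(−t/τ)) = 10.9 × (1 − e^−1.41) = 8.24 K.

8.2 K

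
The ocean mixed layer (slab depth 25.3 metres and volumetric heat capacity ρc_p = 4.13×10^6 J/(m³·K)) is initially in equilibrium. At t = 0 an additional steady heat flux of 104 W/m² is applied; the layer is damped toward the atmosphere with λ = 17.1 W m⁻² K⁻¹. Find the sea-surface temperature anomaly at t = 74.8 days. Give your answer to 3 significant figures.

Areal heat capacity C = ρc_p × D = 4.13×10^6 × 25.3 = 1.04×10^8 J/(m^2 K).
τ = C / λ = 1.04×10^8 / 17.1 = 6.11×10^6 s.
Equilibrium anomaly ΔT_eq = F / λ = 104 / 17.1 = 6.08 K.
t = 74.8 days = 6.46×10^6 s, so t/τ = 1.06.
ΔT(t) = ΔT_eq (1 − e^(−t/τ)) = 6.08 × (1 − e^−1.06) = 3.97 K.

3.97 K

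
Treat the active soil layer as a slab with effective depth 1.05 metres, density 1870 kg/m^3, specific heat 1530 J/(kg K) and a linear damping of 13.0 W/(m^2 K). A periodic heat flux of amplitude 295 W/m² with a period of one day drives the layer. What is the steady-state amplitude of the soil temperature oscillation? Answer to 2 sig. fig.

1.3 K

Areal heat capacity C = ρ c_p D = 1870 × 1530 × 1.05 = 3.00×10^6 J/(m^2 K).
Angular frequency ω = 2π / T = 2π / 86400 s = 7.27×10^-5 s⁻¹.
√((Cω)² + λ²) = √((218)² + 13.0²) = 219 W/(m²·K).
Amplitude A = F₀ / √((Cω)²+λ²) = 295 / 219 = 1.35 K.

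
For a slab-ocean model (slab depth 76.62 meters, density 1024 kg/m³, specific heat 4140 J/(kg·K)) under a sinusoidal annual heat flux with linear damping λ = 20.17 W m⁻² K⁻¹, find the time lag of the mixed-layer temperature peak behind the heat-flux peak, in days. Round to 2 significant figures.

74 days

Areal heat capacity C = ρ c_p D = 1024 × 4140 × 76.62 = 3.25×10^8 J m⁻² K⁻¹.
ω = 2π / 3.15×10^7 s = 1.99×10^-7 s⁻¹.
Phase lag φ = arctan(Cω/λ) = arctan(64.7/20.17) = 1.27 rad.
Time lag = φ / ω = 1.27 / 1.99×10^-7 = 6.37×10^6 s = 73.7 days.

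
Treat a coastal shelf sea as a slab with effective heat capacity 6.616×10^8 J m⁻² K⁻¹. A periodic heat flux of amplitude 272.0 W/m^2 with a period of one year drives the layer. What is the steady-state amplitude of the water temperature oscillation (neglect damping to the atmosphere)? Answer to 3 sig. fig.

2.06 K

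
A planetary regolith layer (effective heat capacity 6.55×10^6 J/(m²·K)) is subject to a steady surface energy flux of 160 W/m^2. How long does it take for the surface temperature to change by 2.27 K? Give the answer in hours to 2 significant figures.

Areal heat capacity C = 6.55×10^6 J/(m²·K) (given).
Time required: Δt = C ΔT / F = 6.55×10^6 × 2.27 / 160 = 92900 s.
In hours: 92900 s / (3600 s/hour) = 25.8 hours.

26 hours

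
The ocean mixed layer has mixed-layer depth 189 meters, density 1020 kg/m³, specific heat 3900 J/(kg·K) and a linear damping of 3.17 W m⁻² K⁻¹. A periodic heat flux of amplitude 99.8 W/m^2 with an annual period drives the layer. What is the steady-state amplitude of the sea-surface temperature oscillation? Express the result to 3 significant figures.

Areal heat capacity C = ρ c_p D = 1020 × 3900 × 189 = 7.52×10^8 J/(m^2 K).
Angular frequency ω = 2π / T = 2π / 3.15×10^7 s = 1.99×10^-7 s⁻¹.
√((Cω)² + λ²) = √((150)² + 3.17²) = 150 W/(m²·K).
Amplitude A = F₀ / √((Cω)²+λ²) = 99.8 / 150 = 0.666 K.

0.666 K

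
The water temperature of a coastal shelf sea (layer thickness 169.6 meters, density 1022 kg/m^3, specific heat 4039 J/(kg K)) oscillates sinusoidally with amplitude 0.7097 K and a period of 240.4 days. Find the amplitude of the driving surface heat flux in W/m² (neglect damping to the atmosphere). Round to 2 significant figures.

150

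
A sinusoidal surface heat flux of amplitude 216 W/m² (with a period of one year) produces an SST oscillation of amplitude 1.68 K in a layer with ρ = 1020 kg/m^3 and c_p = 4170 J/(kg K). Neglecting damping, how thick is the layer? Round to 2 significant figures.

ω = 2π / 3.15×10^7 s = 1.99×10^-7 s⁻¹.
Required C = F₀ / (A ω) = 216 / (1.68 × 1.99×10^-7) = 6.45×10^8 J/(m²·K).
D = C / (ρ c_p) = 6.45×10^8 / (1020 × 4170) = 152 m.

150 m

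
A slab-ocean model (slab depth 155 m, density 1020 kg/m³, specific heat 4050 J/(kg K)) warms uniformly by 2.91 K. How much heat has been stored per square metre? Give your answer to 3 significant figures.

1.86×10^9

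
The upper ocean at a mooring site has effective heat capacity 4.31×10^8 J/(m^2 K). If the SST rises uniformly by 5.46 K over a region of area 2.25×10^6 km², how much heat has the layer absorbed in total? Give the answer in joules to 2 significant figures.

Areal heat capacity C = 4.31×10^8 J/(m^2 K) (given).
Heat per unit area: q = C ΔT = 4.31×10^8 × 5.46 = 2.35×10^9 J/m².
Total heat: Q = q × A = 2.35×10^9 × (2.25×10^6 × 10⁶ m²) = 5.29×10^21 J.

5.3×10^21 J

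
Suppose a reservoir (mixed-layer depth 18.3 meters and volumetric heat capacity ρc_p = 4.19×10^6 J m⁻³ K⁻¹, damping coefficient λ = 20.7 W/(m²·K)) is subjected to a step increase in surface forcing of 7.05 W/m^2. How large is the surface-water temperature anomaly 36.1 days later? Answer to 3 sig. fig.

0.194 K

Areal heat capacity C = ρc_p × D = 4.19×10^6 × 18.3 = 7.67×10^7 J/(m^2 K).
τ = C / λ = 7.67×10^7 / 20.7 = 3.70×10^6 s.
Equilibrium anomaly ΔT_eq = F / λ = 7.05 / 20.7 = 0.341 K.
t = 36.1 days = 3.12×10^6 s, so t/τ = 0.842.
ΔT(t) = ΔT_eq (1 − e^(−t/τ)) = 0.341 × (1 − e^−0.842) = 0.194 K.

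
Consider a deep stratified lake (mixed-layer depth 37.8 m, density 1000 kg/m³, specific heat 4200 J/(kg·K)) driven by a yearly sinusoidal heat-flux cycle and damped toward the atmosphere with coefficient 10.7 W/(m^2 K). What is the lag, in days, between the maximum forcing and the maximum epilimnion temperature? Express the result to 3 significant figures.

72.3 days

Areal heat capacity C = ρ c_p D = 1000 × 4200 × 37.8 = 1.59×10^8 J/(m²·K).
ω = 2π / 3.15×10^7 s = 1.99×10^-7 s⁻¹.
Phase lag φ = arctan(Cω/λ) = arctan(31.6/10.7) = 1.24 rad.
Time lag = φ / ω = 1.24 / 1.99×10^-7 = 6.25×10^6 s = 72.3 days.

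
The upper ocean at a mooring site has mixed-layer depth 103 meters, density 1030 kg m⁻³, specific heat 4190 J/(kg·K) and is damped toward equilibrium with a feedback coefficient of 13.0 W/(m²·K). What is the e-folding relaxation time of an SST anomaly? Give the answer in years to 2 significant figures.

Areal heat capacity C = ρ c_p D = 1030 × 4190 × 103 = 4.45×10^8 J m⁻² K⁻¹.
Relaxation time τ = C / λ = 4.45×10^8 / 13.0 = 3.42×10^7 s.
In years: 3.42×10^7 s / (3.156×10^7 s/year) = 1.08 years.

1.1 years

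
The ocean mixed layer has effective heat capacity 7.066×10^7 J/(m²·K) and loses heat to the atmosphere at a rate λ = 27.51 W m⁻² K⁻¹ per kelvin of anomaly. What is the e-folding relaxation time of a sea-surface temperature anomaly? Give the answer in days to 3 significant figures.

Areal heat capacity C = 7.066×10^7 J/(m²·K) (given).
Relaxation time τ = C / λ = 7.07×10^7 / 27.51 = 2.57×10^6 s.
In days: 2.57×10^6 s / (86400 s/day) = 29.7 days.

29.7 days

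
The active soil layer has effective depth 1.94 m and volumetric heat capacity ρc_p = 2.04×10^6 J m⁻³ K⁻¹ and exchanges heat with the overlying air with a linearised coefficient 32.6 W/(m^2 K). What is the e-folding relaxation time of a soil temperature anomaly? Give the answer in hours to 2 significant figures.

34 hours

Areal heat capacity C = ρc_p × D = 2.04×10^6 × 1.94 = 3.96×10^6 J m⁻² K⁻¹.
Relaxation time τ = C / λ = 3.96×10^6 / 32.6 = 1.21×10^5 s.
In hours: 1.21×10^5 s / (3600 s/hour) = 33.7 hours.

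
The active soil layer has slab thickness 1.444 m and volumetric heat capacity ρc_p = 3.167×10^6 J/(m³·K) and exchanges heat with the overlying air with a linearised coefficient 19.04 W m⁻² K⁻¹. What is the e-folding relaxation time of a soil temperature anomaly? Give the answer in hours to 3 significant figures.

66.7 hours

Areal heat capacity C = ρc_p × D = 3.167×10^6 × 1.444 = 4.57×10^6 J m⁻² K⁻¹.
Relaxation time τ = C / λ = 4.57×10^6 / 19.04 = 2.40×10^5 s.
In hours: 2.40×10^5 s / (3600 s/hour) = 66.7 hours.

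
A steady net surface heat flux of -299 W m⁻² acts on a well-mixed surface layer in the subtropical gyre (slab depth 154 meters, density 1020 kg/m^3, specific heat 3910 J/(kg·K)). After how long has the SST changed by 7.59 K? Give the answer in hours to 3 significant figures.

4330 hours

Areal heat capacity C = ρ c_p D = 1020 × 3910 × 154 = 6.14×10^8 J/(m²·K).
Time required: Δt = C ΔT / F = 6.14×10^8 × -7.59 / -299 = 1.56×10^7 s.
In hours: 1.56×10^7 s / (3600 s/hour) = 4330 hours.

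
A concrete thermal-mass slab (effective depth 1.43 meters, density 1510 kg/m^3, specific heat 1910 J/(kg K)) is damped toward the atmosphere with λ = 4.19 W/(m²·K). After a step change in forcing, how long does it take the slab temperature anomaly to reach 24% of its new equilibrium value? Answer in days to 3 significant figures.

3.13 days

Areal heat capacity C = ρ c_p D = 1510 × 1910 × 1.43 = 4.12×10^6 J m⁻² K⁻¹.
τ = C / λ = 4.12×10^6 / 4.19 = 9.84×10^5 s.
Fraction reached: 1 − e^(−t/τ) = 0.24 ⇒ t = −τ ln(1 − 0.24) = τ × 0.274.
t = 2.70×10^5 s = 3.13 days.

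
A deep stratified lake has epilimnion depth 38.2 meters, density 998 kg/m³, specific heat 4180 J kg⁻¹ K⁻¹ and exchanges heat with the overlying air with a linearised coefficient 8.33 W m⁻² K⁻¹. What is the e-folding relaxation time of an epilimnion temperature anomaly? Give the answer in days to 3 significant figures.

Areal heat capacity C = ρ c_p D = 998 × 4180 × 38.2 = 1.59×10^8 J/(m^2 K).
Relaxation time τ = C / λ = 1.59×10^8 / 8.33 = 1.91×10^7 s.
In days: 1.91×10^7 s / (86400 s/day) = 221 days.

221 days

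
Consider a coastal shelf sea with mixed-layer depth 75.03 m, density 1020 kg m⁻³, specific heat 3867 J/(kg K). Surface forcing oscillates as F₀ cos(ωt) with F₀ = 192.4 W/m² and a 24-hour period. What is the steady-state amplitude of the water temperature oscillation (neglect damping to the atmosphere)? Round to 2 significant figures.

Areal heat capacity C = ρ c_p D = 1020 × 3867 × 75.03 = 2.96×10^8 J m⁻² K⁻¹.
Angular frequency ω = 2π / T = 2π / 86400 s = 7.27×10^-5 s⁻¹.
Cω = 2.96×10^8 × 7.27×10^-5 = 21500 W/(m²·K).
Amplitude A = F₀ / (Cω) = 192.4 / 21500 = 0.00894 K.

0.0089 K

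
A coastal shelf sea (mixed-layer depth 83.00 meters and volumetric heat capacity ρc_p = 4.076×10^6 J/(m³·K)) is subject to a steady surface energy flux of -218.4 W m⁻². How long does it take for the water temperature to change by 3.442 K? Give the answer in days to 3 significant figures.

61.7 days

Areal heat capacity C = ρc_p × D = 4.076×10^6 × 83.00 = 3.38×10^8 J m⁻² K⁻¹.
Time required: Δt = C ΔT / F = 3.38×10^8 × -3.442 / -218.4 = 5.33×10^6 s.
In days: 5.33×10^6 s / (86400 s/day) = 61.7 days.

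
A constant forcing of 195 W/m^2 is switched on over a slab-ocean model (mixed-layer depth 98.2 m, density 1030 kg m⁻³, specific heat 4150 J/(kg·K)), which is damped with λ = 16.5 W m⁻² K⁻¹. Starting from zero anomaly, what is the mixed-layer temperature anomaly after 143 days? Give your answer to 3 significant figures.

Areal heat capacity C = ρ c_p D = 1030 × 4150 × 98.2 = 4.20×10^8 J/(m^2 K).
τ = C / λ = 4.20×10^8 / 16.5 = 2.54×10^7 s.
Equilibrium anomaly ΔT_eq = F / λ = 195 / 16.5 = 11.8 K.
t = 143 days = 1.24×10^7 s, so t/τ = 0.486.
ΔT(t) = ΔT_eq (1 − e^(−t/τ)) = 11.8 × (1 − e^−0.486) = 4.55 K.

4.55 K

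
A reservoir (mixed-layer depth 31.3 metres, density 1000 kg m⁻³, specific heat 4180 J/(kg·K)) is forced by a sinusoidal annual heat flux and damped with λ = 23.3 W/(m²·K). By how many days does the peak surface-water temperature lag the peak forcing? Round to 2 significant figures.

49 days

Areal heat capacity C = ρ c_p D = 1000 × 4180 × 31.3 = 1.31×10^8 J/(m²·K).
ω = 2π / 3.15×10^7 s = 1.99×10^-7 s⁻¹.
Phase lag φ = arctan(Cω/λ) = arctan(26.1/23.3) = 0.841 rad.
Time lag = φ / ω = 0.841 / 1.99×10^-7 = 4.22×10^6 s = 48.9 days.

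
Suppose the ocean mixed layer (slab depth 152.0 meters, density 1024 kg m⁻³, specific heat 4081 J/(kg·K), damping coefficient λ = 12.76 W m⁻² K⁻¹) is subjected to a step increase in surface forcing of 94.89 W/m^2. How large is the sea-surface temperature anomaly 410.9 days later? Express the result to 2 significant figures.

3.8 K

Areal heat capacity C = ρ c_p D = 1024 × 4081 × 152.0 = 6.35×10^8 J/(m^2 K).
τ = C / λ = 6.35×10^8 / 12.76 = 4.98×10^7 s.
Equilibrium anomaly ΔT_eq = F / λ = 94.89 / 12.76 = 7.44 K.
t = 410.9 days = 3.55×10^7 s, so t/τ = 0.713.
ΔT(t) = ΔT_eq (1 − e^(−t/τ)) = 7.44 × (1 − e^−0.713) = 3.79 K.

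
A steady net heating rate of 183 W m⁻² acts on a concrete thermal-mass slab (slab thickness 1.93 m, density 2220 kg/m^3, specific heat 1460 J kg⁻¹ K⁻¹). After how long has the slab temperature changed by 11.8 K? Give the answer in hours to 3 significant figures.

Areal heat capacity C = ρ c_p D = 2220 × 1460 × 1.93 = 6.26×10^6 J m⁻² K⁻¹.
Time required: Δt = C ΔT / F = 6.26×10^6 × 11.8 / 183 = 4.03×10^5 s.
In hours: 4.03×10^5 s / (3600 s/hour) = 112 hours.

112 hours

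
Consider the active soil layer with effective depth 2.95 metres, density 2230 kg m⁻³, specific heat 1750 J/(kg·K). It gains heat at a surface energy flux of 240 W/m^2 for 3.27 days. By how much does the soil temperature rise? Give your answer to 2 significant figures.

Areal heat capacity C = ρ c_p D = 2230 × 1750 × 2.95 = 1.15×10^7 J m⁻² K⁻¹.
Net heat input Q = F Δt = 240 × (3.27 days × 86400 s/day) = 6.78×10^7 J/m².
ΔT = Q / C = 6.78×10^7 / 1.15×10^7 = 5.89 K.

5.9 K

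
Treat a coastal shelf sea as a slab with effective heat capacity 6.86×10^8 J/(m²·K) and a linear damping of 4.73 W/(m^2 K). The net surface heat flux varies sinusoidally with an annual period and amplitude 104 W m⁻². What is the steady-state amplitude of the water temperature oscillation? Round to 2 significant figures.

Areal heat capacity C = 6.86×10^8 J/(m²·K) (given).
Angular frequency ω = 2π / T = 2π / 3.15×10^7 s = 1.99×10^-7 s⁻¹.
√((Cω)² + λ²) = √((137)² + 4.73²) = 137 W/(m²·K).
Amplitude A = F₀ / √((Cω)²+λ²) = 104 / 137 = 0.760 K.

0.76 K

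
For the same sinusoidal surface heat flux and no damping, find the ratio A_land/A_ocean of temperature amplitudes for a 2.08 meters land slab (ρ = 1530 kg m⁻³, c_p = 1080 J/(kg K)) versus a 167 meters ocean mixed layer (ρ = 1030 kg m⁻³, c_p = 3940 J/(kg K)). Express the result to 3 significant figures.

C_ocean = 1030 × 3940 × 167 = 6.78×10^8 J/(m²·K).
C_land = 1530 × 1080 × 2.08 = 3.44×10^6 J/(m²·K).
Undamped amplitude ∝ 1/C, so A_land/A_ocean = C_ocean/C_land = 197.

197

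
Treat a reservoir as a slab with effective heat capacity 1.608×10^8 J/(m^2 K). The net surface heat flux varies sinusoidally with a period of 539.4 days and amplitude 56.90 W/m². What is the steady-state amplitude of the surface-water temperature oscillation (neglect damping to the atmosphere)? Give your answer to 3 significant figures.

Areal heat capacity C = 1.608×10^8 J/(m^2 K) (given).
Angular frequency ω = 2π / T = 2π / 4.66×10^7 s = 1.35×10^-7 s⁻¹.
Cω = 1.61×10^8 × 1.35×10^-7 = 21.7 W/(m²·K).
Amplitude A = F₀ / (Cω) = 56.90 / 21.7 = 2.62 K.

2.62 K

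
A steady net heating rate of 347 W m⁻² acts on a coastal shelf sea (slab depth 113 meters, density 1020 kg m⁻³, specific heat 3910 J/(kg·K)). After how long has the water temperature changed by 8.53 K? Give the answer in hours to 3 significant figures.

3080 hours

Areal heat capacity C = ρ c_p D = 1020 × 3910 × 113 = 4.51×10^8 J m⁻² K⁻¹.
Time required: Δt = C ΔT / F = 4.51×10^8 × 8.53 / 347 = 1.11×10^7 s.
In hours: 1.11×10^7 s / (3600 s/hour) = 3080 hours.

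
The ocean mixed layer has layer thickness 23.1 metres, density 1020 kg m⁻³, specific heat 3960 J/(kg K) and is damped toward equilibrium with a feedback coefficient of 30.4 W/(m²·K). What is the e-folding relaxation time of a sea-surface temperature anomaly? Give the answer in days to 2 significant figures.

36 days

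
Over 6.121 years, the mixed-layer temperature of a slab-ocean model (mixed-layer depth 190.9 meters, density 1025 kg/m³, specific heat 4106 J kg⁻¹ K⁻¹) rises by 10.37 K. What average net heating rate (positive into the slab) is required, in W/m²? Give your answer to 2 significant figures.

43

Areal heat capacity C = ρ c_p D = 1025 × 4106 × 190.9 = 8.03×10^8 J m⁻² K⁻¹.
Required heat per unit area: Q = C ΔT = 8.03×10^8 × 10.37 = 8.33×10^9 J/m².
Flux F = Q / Δt = 8.33×10^9 / 1.93×10^8 s = 43.1 W/m².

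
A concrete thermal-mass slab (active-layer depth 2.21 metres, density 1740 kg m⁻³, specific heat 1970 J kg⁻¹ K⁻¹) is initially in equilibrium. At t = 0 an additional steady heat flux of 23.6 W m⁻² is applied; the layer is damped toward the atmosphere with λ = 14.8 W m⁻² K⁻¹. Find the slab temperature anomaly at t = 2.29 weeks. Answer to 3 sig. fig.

Areal heat capacity C = ρ c_p D = 1740 × 1970 × 2.21 = 7.58×10^6 J/(m²·K).
τ = C / λ = 7.58×10^6 / 14.8 = 5.12×10^5 s.
Equilibrium anomaly ΔT_eq = F / λ = 23.6 / 14.8 = 1.59 K.
t = 2.29 weeks = 1.38×10^6 s, so t/τ = 2.71.
ΔT(t) = ΔT_eq (1 − e^(−t/τ)) = 1.59 × (1 − e^−2.71) = 1.49 K.

1.49 K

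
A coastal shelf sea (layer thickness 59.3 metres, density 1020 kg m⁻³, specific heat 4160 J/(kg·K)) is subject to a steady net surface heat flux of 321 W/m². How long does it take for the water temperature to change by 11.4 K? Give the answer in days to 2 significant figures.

100 days

Areal heat capacity C = ρ c_p D = 1020 × 4160 × 59.3 = 2.52×10^8 J/(m^2 K).
Time required: Δt = C ΔT / F = 2.52×10^8 × 11.4 / 321 = 8.94×10^6 s.
In days: 8.94×10^6 s / (86400 s/day) = 103 days.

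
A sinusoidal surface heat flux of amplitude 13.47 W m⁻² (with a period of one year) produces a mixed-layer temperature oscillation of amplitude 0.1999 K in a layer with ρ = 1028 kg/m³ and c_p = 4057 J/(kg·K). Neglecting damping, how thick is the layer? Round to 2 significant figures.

81 m

ω = 2π / 3.15×10^7 s = 1.99×10^-7 s⁻¹.
Required C = F₀ / (A ω) = 13.47 / (0.1999 × 1.99×10^-7) = 3.38×10^8 J/(m²·K).
D = C / (ρ c_p) = 3.38×10^8 / (1028 × 4057) = 81.1 m.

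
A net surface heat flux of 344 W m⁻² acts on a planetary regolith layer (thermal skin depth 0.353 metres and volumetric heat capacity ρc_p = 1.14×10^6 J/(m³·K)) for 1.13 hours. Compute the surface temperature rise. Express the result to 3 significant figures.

3.48 K

Areal heat capacity C = ρc_p × D = 1.14×10^6 × 0.353 = 4.02×10^5 J/(m^2 K).
Net heat input Q = F Δt = 344 × (1.13 hours × 3600 s/hour) = 1.40×10^6 J/m².
ΔT = Q / C = 1.40×10^6 / 4.02×10^5 = 3.48 K.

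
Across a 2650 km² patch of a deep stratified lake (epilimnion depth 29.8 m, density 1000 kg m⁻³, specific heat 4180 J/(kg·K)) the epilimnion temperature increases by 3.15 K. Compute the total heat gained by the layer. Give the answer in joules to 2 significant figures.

1.0×10^18 J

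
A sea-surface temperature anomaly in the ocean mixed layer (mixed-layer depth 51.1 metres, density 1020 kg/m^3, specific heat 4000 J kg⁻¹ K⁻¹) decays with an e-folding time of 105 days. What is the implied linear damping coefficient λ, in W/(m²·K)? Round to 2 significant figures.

23

Areal heat capacity C = ρ c_p D = 1020 × 4000 × 51.1 = 2.08×10^8 J m⁻² K⁻¹.
τ = 105 days = 9.07×10^6 s.
λ = C / τ = 2.08×10^8 / 9.07×10^6 = 23.0 W/(m²·K).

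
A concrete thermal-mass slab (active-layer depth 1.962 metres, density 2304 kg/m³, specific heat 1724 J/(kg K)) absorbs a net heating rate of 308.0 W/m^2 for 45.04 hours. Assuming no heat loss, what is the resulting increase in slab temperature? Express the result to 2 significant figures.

6.4 K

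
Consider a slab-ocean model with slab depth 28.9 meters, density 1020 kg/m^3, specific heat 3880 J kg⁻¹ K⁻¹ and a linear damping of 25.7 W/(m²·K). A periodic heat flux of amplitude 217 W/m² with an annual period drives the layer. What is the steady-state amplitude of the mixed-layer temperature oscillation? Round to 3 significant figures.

6.32 K

Areal heat capacity C = ρ c_p D = 1020 × 3880 × 28.9 = 1.14×10^8 J m⁻² K⁻¹.
Angular frequency ω = 2π / T = 2π / 3.15×10^7 s = 1.99×10^-7 s⁻¹.
√((Cω)² + λ²) = √((22.8)² + 25.7²) = 34.3 W/(m²·K).
Amplitude A = F₀ / √((Cω)²+λ²) = 217 / 34.3 = 6.32 K.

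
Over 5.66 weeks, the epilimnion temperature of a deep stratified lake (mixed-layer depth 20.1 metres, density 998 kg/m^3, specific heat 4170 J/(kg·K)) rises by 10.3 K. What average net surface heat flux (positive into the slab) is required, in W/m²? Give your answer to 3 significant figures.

252

Areal heat capacity C = ρ c_p D = 998 × 4170 × 20.1 = 8.36×10^7 J/(m^2 K).
Required heat per unit area: Q = C ΔT = 8.36×10^7 × 10.3 = 8.62×10^8 J/m².
Flux F = Q / Δt = 8.62×10^8 / 3.42×10^6 s = 252 W/m².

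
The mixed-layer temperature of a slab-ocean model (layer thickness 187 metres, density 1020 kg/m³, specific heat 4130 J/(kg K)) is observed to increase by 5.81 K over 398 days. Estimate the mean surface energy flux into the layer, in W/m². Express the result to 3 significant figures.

133

Areal heat capacity C = ρ c_p D = 1020 × 4130 × 187 = 7.88×10^8 J/(m²·K).
Required heat per unit area: Q = C ΔT = 7.88×10^8 × 5.81 = 4.58×10^9 J/m².
Flux F = Q / Δt = 4.58×10^9 / 3.44×10^7 s = 133 W/m².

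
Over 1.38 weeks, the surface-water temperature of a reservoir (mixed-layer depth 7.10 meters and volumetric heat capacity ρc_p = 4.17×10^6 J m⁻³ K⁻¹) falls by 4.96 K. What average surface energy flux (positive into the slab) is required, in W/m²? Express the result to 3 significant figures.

-176

Areal heat capacity C = ρc_p × D = 4.17×10^6 × 7.10 = 2.96×10^7 J m⁻² K⁻¹.
Required heat per unit area: Q = C ΔT = 2.96×10^7 × -4.96 = -1.47×10^8 J/m².
Flux F = Q / Δt = -1.47×10^8 / 8.35×10^5 s = -176 W/m².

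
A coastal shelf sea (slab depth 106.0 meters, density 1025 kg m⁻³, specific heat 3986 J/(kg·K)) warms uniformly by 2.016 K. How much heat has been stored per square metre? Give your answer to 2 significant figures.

Areal heat capacity C = ρ c_p D = 1025 × 3986 × 106.0 = 4.33×10^8 J/(m²·K).
ΔQ = C ΔT = 4.33×10^8 × 2.016 = 8.73×10^8 J/m².

8.7×10^8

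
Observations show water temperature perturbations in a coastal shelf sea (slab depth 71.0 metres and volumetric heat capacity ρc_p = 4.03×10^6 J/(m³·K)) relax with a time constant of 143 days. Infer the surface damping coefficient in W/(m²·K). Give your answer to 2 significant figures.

Areal heat capacity C = ρc_p × D = 4.03×10^6 × 71.0 = 2.86×10^8 J/(m²·K).
τ = 143 days = 1.24×10^7 s.
λ = C / τ = 2.86×10^8 / 1.24×10^7 = 23.2 W/(m²·K).

23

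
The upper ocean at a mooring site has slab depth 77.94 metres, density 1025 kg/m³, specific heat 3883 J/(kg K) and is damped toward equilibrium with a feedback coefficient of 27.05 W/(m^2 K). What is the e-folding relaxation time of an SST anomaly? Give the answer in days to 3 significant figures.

133 days

Areal heat capacity C = ρ c_p D = 1025 × 3883 × 77.94 = 3.10×10^8 J/(m²·K).
Relaxation time τ = C / λ = 3.10×10^8 / 27.05 = 1.15×10^7 s.
In days: 1.15×10^7 s / (86400 s/day) = 133 days.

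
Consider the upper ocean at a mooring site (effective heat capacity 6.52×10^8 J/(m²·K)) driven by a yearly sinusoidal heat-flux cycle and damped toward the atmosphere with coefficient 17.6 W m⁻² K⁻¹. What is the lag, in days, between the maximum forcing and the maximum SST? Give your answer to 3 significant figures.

83.4 days

Areal heat capacity C = 6.52×10^8 J/(m²·K) (given).
ω = 2π / 3.15×10^7 s = 1.99×10^-7 s⁻¹.
Phase lag φ = arctan(Cω/λ) = arctan(130/17.6) = 1.44 rad.
Time lag = φ / ω = 1.44 / 1.99×10^-7 = 7.21×10^6 s = 83.4 days.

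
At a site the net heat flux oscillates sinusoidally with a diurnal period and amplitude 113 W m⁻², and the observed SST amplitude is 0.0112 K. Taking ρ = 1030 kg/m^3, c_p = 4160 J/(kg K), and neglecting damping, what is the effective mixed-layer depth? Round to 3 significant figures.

32.4 m

ω = 2π / 86400 s = 7.27×10^-5 s⁻¹.
Required C = F₀ / (A ω) = 113 / (0.0112 × 7.27×10^-5) = 1.39×10^8 J/(m²·K).
D = C / (ρ c_p) = 1.39×10^8 / (1030 × 4160) = 32.4 m.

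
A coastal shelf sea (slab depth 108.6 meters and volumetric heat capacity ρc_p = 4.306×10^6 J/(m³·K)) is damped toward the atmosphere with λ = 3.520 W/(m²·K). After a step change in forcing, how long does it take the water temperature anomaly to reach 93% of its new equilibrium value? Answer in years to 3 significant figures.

Areal heat capacity C = ρc_p × D = 4.306×10^6 × 108.6 = 4.68×10^8 J m⁻² K⁻¹.
τ = C / λ = 4.68×10^8 / 3.520 = 1.33×10^8 s.
Fraction reached: 1 − e^(−t/τ) = 0.93 ⇒ t = −τ ln(1 − 0.93) = τ × 2.66.
t = 3.53×10^8 s = 11.2 years.

11.2 years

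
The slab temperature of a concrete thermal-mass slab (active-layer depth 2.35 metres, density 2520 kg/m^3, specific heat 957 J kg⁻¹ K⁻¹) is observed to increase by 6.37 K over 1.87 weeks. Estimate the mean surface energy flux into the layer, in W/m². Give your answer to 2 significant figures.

Areal heat capacity C = ρ c_p D = 2520 × 957 × 2.35 = 5.67×10^6 J m⁻² K⁻¹.
Required heat per unit area: Q = C ΔT = 5.67×10^6 × 6.37 = 3.61×10^7 J/m².
Flux F = Q / Δt = 3.61×10^7 / 1.13×10^6 s = 31.9 W/m².

32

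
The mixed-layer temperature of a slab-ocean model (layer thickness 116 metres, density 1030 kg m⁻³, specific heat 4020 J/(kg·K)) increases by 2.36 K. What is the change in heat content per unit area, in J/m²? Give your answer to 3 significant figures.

1.13×10^9

Areal heat capacity C = ρ c_p D = 1030 × 4020 × 116 = 4.80×10^8 J m⁻² K⁻¹.
ΔQ = C ΔT = 4.80×10^8 × 2.36 = 1.13×10^9 J/m².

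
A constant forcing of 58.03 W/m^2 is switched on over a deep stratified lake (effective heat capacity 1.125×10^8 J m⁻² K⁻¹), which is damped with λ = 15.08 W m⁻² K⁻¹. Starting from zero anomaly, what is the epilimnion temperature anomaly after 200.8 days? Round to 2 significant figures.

3.5 K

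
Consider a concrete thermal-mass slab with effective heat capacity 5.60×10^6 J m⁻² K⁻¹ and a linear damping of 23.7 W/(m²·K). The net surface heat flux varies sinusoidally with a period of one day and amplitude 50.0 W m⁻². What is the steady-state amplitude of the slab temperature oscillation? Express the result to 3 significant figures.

Areal heat capacity C = 5.60×10^6 J m⁻² K⁻¹ (given).
Angular frequency ω = 2π / T = 2π / 86400 s = 7.27×10^-5 s⁻¹.
√((Cω)² + λ²) = √((407)² + 23.7²) = 408 W/(m²·K).
Amplitude A = F₀ / √((Cω)²+λ²) = 50.0 / 408 = 0.123 K.

0.123 K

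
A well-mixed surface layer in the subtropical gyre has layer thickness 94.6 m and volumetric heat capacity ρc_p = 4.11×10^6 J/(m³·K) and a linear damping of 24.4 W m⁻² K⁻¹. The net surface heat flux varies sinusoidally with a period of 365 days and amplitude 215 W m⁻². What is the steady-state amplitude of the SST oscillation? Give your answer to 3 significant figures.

Areal heat capacity C = ρc_p × D = 4.11×10^6 × 94.6 = 3.89×10^8 J/(m²·K).
Angular frequency ω = 2π / T = 2π / 3.15×10^7 s = 1.99×10^-7 s⁻¹.
√((Cω)² + λ²) = √((77.5)² + 24.4²) = 81.2 W/(m²·K).
Amplitude A = F₀ / √((Cω)²+λ²) = 215 / 81.2 = 2.65 K.

2.65 K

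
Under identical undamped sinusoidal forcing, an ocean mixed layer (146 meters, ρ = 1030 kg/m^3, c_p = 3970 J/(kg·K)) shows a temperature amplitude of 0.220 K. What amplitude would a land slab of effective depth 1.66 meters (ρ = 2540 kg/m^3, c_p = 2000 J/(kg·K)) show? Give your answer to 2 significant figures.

C_ocean = 5.97×10^8 J/(m²·K); C_land = 8.43×10^6 J/(m²·K).
A ∝ 1/C ⇒ A_land = A_ocean × C_ocean/C_land = 0.220 × 70.8 = 15.6 K.

16 K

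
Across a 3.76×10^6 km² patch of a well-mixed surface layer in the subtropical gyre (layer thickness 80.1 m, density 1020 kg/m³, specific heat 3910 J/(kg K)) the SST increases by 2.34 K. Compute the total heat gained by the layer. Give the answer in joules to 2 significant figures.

Areal heat capacity C = ρ c_p D = 1020 × 3910 × 80.1 = 3.19×10^8 J/(m^2 K).
Heat per unit area: q = C ΔT = 3.19×10^8 × 2.34 = 7.48×10^8 J/m².
Total heat: Q = q × A = 7.48×10^8 × (3.76×10^6 × 10⁶ m²) = 2.81×10^21 J.

2.8×10^21 J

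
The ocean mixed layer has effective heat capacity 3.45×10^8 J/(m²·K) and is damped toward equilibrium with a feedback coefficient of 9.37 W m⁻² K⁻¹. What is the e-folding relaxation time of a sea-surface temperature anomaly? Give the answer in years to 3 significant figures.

1.17 years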